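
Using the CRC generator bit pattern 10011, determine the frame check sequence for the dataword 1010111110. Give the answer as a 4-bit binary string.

1101

Append 4 zeros: 10101111100000. Divide by 10011 (XOR where the leading bit is 1):
  pos 0: 10101 XOR 10011 = 00110
  pos 2: 11011 XOR 10011 = 01000
  pos 3: 10001 XOR 10011 = 00010
  pos 6: 10100 XOR 10011 = 00111
  pos 8: 11100 XOR 10011 = 01111
  pos 9: 11110 XOR 10011 = 01101
Remainder (last 4 bits) = 1101. This is the CRC / FCS.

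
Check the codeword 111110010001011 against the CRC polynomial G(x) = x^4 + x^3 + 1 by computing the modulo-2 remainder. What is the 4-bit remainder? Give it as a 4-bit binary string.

Modulo-2 division of 111110010001011 by 11001:
  pos 0: 11111 XOR 11001 = 00110
  pos 2: 11000 XOR 11001 = 00001
  pos 6: 11000 XOR 11001 = 00001
  pos 10: 11011 XOR 11001 = 00010
Remainder = 0010 (nonzero — an error is detected).

0010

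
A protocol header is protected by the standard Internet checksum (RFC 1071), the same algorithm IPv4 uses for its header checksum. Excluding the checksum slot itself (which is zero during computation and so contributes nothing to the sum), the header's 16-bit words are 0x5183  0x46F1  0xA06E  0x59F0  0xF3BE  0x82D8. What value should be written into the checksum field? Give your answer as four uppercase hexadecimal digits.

One's-complement addition (fold any carry out of bit 15 back into bit 0):
  0x5183 + 0x46F1 = 0x09874
  0x9874 + 0xA06E = 0x138E2 → wrap carry → 0x38E3
  0x38E3 + 0x59F0 = 0x092D3
  0x92D3 + 0xF3BE = 0x18691 → wrap carry → 0x8692
  0x8692 + 0x82D8 = 0x1096A → wrap carry → 0x096B
One's-complement sum = 0x096B.
Checksum = ~0x096B & 0xFFFF = 0xF694.

F694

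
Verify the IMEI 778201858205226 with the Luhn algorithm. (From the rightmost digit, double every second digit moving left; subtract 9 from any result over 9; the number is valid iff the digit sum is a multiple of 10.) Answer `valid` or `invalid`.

valid

From the right, keep odd positions and double even positions (subtract 9 from any doubled value over 9):
  doubled (positions 2,4,...): 4 1 4 1 2 4 5 → sum 21
  kept (positions 1,3,...): 6 2 0 8 8 0 8 7 → sum 39
Total = 60.
60 mod 10 = 0, so the number is valid.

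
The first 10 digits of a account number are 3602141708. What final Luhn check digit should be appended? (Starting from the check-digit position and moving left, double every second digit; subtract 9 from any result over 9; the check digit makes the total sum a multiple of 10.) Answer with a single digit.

Partial digits right→left: 8 0 7 1 4 1 2 0 6 3
Double every second digit counting from the check-digit position (so the 1st, 3rd, 5th, ... of the partial from the right).
  doubled (with −9 where >9): 7 5 8 4 3 → sum 27
  kept as-is: 0 1 1 0 3 → sum 5
Total = 27 + 5 = 32.
Check digit = (10 − (32 mod 10)) mod 10 = 8.

8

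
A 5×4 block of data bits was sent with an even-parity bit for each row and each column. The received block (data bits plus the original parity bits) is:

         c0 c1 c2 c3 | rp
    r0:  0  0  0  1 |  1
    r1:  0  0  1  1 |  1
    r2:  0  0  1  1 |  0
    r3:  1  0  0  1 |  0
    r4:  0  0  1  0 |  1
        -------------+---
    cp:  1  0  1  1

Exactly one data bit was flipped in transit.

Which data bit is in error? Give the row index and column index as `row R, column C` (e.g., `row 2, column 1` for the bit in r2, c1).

Recompute each row's even parity and compare to rp:
  r0: data parity 1, sent rp 1 → ok
  r1: data parity 0, sent rp 1 → mismatch
  r2: data parity 0, sent rp 0 → ok
  r3: data parity 0, sent rp 0 → ok
  r4: data parity 1, sent rp 1 → ok
Recompute each column's even parity and compare to cp:
  c0: data parity 1, sent cp 1 → ok
  c1: data parity 0, sent cp 0 → ok
  c2: data parity 1, sent cp 1 → ok
  c3: data parity 0, sent cp 1 → mismatch
Exactly one row (r1) and one column (c3) fail → the flipped bit is at their intersection.

row 1, column 3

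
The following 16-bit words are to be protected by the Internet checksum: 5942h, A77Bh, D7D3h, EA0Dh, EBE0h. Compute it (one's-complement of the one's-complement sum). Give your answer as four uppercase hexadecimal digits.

One's-complement addition (fold any carry out of bit 15 back into bit 0):
  0x5942 + 0xA77B = 0x100BD → wrap carry → 0x00BE
  0x00BE + 0xD7D3 = 0x0D891
  0xD891 + 0xEA0D = 0x1C29E → wrap carry → 0xC29F
  0xC29F + 0xEBE0 = 0x1AE7F → wrap carry → 0xAE80
One's-complement sum = 0xAE80.
Checksum = ~0xAE80 & 0xFFFF = 0x517F.

517F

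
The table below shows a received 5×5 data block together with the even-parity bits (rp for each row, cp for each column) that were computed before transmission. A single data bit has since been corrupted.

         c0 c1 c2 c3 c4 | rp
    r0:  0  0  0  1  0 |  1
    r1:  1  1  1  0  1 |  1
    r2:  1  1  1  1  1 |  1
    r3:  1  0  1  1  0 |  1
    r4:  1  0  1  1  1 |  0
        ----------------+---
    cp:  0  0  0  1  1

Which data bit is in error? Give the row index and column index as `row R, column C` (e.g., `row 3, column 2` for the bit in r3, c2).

Recompute each row's even parity and compare to rp:
  r0: data parity 1, sent rp 1 → ok
  r1: data parity 0, sent rp 1 → mismatch
  r2: data parity 1, sent rp 1 → ok
  r3: data parity 1, sent rp 1 → ok
  r4: data parity 0, sent rp 0 → ok
Recompute each column's even parity and compare to cp:
  c0: data parity 0, sent cp 0 → ok
  c1: data parity 0, sent cp 0 → ok
  c2: data parity 0, sent cp 0 → ok
  c3: data parity 0, sent cp 1 → mismatch
  c4: data parity 1, sent cp 1 → ok
Exactly one row (r1) and one column (c3) fail → the flipped bit is at their intersection.

row 1, column 3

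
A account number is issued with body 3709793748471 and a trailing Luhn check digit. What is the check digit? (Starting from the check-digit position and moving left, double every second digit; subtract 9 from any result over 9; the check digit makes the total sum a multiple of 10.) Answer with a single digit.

8

Partial digits right→left: 1 7 4 8 4 7 3 9 7 9 0 7 3
Double every second digit counting from the check-digit position (so the 1st, 3rd, 5th, ... of the partial from the right).
  doubled (with −9 where >9): 2 8 8 6 5 0 6 → sum 35
  kept as-is: 7 8 7 9 9 7 → sum 47
Total = 35 + 47 = 82.
Check digit = (10 − (82 mod 10)) mod 10 = 8.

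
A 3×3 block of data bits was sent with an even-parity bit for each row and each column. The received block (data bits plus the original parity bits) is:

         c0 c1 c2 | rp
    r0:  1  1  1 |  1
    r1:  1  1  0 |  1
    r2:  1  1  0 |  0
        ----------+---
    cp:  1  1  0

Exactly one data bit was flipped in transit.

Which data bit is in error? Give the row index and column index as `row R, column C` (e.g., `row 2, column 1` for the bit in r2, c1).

row 1, column 2

Recompute each row's even parity and compare to rp:
  r0: data parity 1, sent rp 1 → ok
  r1: data parity 0, sent rp 1 → mismatch
  r2: data parity 0, sent rp 0 → ok
Recompute each column's even parity and compare to cp:
  c0: data parity 1, sent cp 1 → ok
  c1: data parity 1, sent cp 1 → ok
  c2: data parity 1, sent cp 0 → mismatch
Exactly one row (r1) and one column (c2) fail → the flipped bit is at their intersection.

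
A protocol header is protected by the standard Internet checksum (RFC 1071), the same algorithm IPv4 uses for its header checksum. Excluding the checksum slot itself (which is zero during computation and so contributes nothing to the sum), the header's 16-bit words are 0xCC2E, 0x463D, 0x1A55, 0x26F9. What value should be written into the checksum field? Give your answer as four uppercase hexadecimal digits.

One's-complement addition (fold any carry out of bit 15 back into bit 0):
  0xCC2E + 0x463D = 0x1126B → wrap carry → 0x126C
  0x126C + 0x1A55 = 0x02CC1
  0x2CC1 + 0x26F9 = 0x053BA
One's-complement sum = 0x53BA.
Checksum = ~0x53BA & 0xFFFF = 0xAC45.

AC45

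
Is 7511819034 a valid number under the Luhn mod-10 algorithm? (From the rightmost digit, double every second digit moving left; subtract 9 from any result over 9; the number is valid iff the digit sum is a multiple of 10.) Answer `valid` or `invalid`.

valid

From the right, keep odd positions and double even positions (subtract 9 from any doubled value over 9):
  doubled (positions 2,4,...): 6 9 7 2 5 → sum 29
  kept (positions 1,3,...): 4 0 1 1 5 → sum 11
Total = 40.
40 mod 10 = 0, so the number is valid.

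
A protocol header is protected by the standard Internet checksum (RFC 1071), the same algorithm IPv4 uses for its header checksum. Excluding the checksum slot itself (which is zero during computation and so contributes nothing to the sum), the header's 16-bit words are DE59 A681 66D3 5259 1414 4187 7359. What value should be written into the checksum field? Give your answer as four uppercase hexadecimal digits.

F902

One's-complement addition (fold any carry out of bit 15 back into bit 0):
  0xDE59 + 0xA681 = 0x184DA → wrap carry → 0x84DB
  0x84DB + 0x66D3 = 0x0EBAE
  0xEBAE + 0x5259 = 0x13E07 → wrap carry → 0x3E08
  0x3E08 + 0x1414 = 0x0521C
  0x521C + 0x4187 = 0x093A3
  0x93A3 + 0x7359 = 0x106FC → wrap carry → 0x06FD
One's-complement sum = 0x06FD.
Checksum = ~0x06FD & 0xFFFF = 0xF902.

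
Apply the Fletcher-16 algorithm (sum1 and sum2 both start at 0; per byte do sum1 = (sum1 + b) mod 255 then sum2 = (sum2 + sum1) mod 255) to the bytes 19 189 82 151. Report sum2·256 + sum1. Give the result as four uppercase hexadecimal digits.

Running sums (mod 255):
  after byte 0 (19): sum1=19, sum2=19
  after byte 1 (189): sum1=208, sum2=227
  after byte 2 (82): sum1=35, sum2=7
  after byte 3 (151): sum1=186, sum2=193
Checksum = sum2·256 + sum1 = 193·256 + 186 = 49594 = 0xC1BA.

C1BA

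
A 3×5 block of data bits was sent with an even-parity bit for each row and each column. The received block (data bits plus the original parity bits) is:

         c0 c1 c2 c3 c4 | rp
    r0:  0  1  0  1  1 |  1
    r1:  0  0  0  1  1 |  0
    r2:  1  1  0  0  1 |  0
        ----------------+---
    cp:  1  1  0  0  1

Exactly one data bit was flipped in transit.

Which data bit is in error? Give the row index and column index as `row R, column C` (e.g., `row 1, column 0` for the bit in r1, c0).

row 2, column 1

Recompute each row's even parity and compare to rp:
  r0: data parity 1, sent rp 1 → ok
  r1: data parity 0, sent rp 0 → ok
  r2: data parity 1, sent rp 0 → mismatch
Recompute each column's even parity and compare to cp:
  c0: data parity 1, sent cp 1 → ok
  c1: data parity 0, sent cp 1 → mismatch
  c2: data parity 0, sent cp 0 → ok
  c3: data parity 0, sent cp 0 → ok
  c4: data parity 1, sent cp 1 → ok
Exactly one row (r2) and one column (c1) fail → the flipped bit is at their intersection.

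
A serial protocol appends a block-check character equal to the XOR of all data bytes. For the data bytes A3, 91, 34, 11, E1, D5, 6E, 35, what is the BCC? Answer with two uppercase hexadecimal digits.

XOR the bytes together:
  start with 0xA3
  0xA3 ⊕ 0x91 = 0x32
  0x32 ⊕ 0x34 = 0x06
  0x06 ⊕ 0x11 = 0x17
  0x17 ⊕ 0xE1 = 0xF6
  0xF6 ⊕ 0xD5 = 0x23
  0x23 ⊕ 0x6E = 0x4D
  0x4D ⊕ 0x35 = 0x78

78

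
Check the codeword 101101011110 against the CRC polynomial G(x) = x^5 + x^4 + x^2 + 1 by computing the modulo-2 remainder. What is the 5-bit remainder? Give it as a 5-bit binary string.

00000

Modulo-2 division of 101101011110 by 110101:
  pos 0: 101101 XOR 110101 = 011000
  pos 1: 110000 XOR 110101 = 000101
  pos 4: 101111 XOR 110101 = 011010
  pos 5: 110101 XOR 110101 = 000000
Remainder = 00000 (zero — the frame passes the CRC check).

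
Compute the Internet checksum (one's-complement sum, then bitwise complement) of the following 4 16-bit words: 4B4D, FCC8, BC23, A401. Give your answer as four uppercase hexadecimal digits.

One's-complement addition (fold any carry out of bit 15 back into bit 0):
  0x4B4D + 0xFCC8 = 0x14815 → wrap carry → 0x4816
  0x4816 + 0xBC23 = 0x10439 → wrap carry → 0x043A
  0x043A + 0xA401 = 0x0A83B
One's-complement sum = 0xA83B.
Checksum = ~0xA83B & 0xFFFF = 0x57C4.

57C4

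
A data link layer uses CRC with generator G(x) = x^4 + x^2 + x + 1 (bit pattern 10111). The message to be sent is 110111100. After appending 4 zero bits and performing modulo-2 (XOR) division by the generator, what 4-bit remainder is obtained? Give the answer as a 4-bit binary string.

Append 4 zeros: 1101111000000. Divide by 10111 (XOR where the leading bit is 1):
  pos 0: 11011 XOR 10111 = 01100
  pos 1: 11001 XOR 10111 = 01110
  pos 2: 11101 XOR 10111 = 01010
  pos 3: 10100 XOR 10111 = 00011
  pos 6: 11000 XOR 10111 = 01111
  pos 7: 11110 XOR 10111 = 01001
  pos 8: 10010 XOR 10111 = 00101
Remainder (last 4 bits) = 0101. This is the CRC / FCS.

0101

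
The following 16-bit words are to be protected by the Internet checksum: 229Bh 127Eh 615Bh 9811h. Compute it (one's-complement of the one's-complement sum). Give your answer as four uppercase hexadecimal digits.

One's-complement addition (fold any carry out of bit 15 back into bit 0):
  0x229B + 0x127E = 0x03519
  0x3519 + 0x615B = 0x09674
  0x9674 + 0x9811 = 0x12E85 → wrap carry → 0x2E86
One's-complement sum = 0x2E86.
Checksum = ~0x2E86 & 0xFFFF = 0xD179.

D179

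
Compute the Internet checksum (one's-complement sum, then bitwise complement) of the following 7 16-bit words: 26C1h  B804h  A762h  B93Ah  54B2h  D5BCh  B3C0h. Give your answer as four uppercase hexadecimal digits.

E26C

One's-complement addition (fold any carry out of bit 15 back into bit 0):
  0x26C1 + 0xB804 = 0x0DEC5
  0xDEC5 + 0xA762 = 0x18627 → wrap carry → 0x8628
  0x8628 + 0xB93A = 0x13F62 → wrap carry → 0x3F63
  0x3F63 + 0x54B2 = 0x09415
  0x9415 + 0xD5BC = 0x169D1 → wrap carry → 0x69D2
  0x69D2 + 0xB3C0 = 0x11D92 → wrap carry → 0x1D93
One's-complement sum = 0x1D93.
Checksum = ~0x1D93 & 0xFFFF = 0xE26C.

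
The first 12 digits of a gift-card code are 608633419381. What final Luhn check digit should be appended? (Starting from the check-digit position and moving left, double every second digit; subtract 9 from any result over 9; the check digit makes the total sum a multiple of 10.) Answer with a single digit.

3

Partial digits right→left: 1 8 3 9 1 4 3 3 6 8 0 6
Double every second digit counting from the check-digit position (so the 1st, 3rd, 5th, ... of the partial from the right).
  doubled (with −9 where >9): 2 6 2 6 3 0 → sum 19
  kept as-is: 8 9 4 3 8 6 → sum 38
Total = 19 + 38 = 57.
Check digit = (10 − (57 mod 10)) mod 10 = 3.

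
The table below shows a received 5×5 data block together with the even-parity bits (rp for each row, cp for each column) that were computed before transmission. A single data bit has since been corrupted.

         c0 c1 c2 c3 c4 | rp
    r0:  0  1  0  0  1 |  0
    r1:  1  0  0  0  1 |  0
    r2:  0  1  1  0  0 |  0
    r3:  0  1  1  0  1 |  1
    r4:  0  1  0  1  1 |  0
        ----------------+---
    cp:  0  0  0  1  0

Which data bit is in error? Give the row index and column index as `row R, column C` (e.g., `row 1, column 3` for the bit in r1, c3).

row 4, column 0

Recompute each row's even parity and compare to rp:
  r0: data parity 0, sent rp 0 → ok
  r1: data parity 0, sent rp 0 → ok
  r2: data parity 0, sent rp 0 → ok
  r3: data parity 1, sent rp 1 → ok
  r4: data parity 1, sent rp 0 → mismatch
Recompute each column's even parity and compare to cp:
  c0: data parity 1, sent cp 0 → mismatch
  c1: data parity 0, sent cp 0 → ok
  c2: data parity 0, sent cp 0 → ok
  c3: data parity 1, sent cp 1 → ok
  c4: data parity 0, sent cp 0 → ok
Exactly one row (r4) and one column (c0) fail → the flipped bit is at their intersection.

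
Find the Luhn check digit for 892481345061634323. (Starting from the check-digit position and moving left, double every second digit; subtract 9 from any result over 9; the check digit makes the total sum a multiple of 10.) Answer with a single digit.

Partial digits right→left: 3 2 3 4 3 6 1 6 0 5 4 3 1 8 4 2 9 8
Double every second digit counting from the check-digit position (so the 1st, 3rd, 5th, ... of the partial from the right).
  doubled (with −9 where >9): 6 6 6 2 0 8 2 8 9 → sum 47
  kept as-is: 2 4 6 6 5 3 8 2 8 → sum 44
Total = 47 + 44 = 91.
Check digit = (10 − (91 mod 10)) mod 10 = 9.

9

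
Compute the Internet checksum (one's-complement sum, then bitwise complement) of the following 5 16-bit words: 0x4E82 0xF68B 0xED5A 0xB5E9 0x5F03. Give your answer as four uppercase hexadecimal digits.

B8A9

One's-complement addition (fold any carry out of bit 15 back into bit 0):
  0x4E82 + 0xF68B = 0x1450D → wrap carry → 0x450E
  0x450E + 0xED5A = 0x13268 → wrap carry → 0x3269
  0x3269 + 0xB5E9 = 0x0E852
  0xE852 + 0x5F03 = 0x14755 → wrap carry → 0x4756
One's-complement sum = 0x4756.
Checksum = ~0x4756 & 0xFFFF = 0xB8A9.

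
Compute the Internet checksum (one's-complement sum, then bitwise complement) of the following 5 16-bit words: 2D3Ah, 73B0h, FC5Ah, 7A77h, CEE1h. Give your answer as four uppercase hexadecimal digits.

One's-complement addition (fold any carry out of bit 15 back into bit 0):
  0x2D3A + 0x73B0 = 0x0A0EA
  0xA0EA + 0xFC5A = 0x19D44 → wrap carry → 0x9D45
  0x9D45 + 0x7A77 = 0x117BC → wrap carry → 0x17BD
  0x17BD + 0xCEE1 = 0x0E69E
One's-complement sum = 0xE69E.
Checksum = ~0xE69E & 0xFFFF = 0x1961.

1961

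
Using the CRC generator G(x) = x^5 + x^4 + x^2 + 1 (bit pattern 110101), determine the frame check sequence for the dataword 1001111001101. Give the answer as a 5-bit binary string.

01001

Append 5 zeros: 100111100110100000. Divide by 110101 (XOR where the leading bit is 1):
  pos 0: 100111 XOR 110101 = 010010
  pos 1: 100101 XOR 110101 = 010000
  pos 2: 100000 XOR 110101 = 010101
  pos 3: 101010 XOR 110101 = 011111
  pos 4: 111111 XOR 110101 = 001010
  pos 6: 101010 XOR 110101 = 011111
  pos 7: 111111 XOR 110101 = 001010
  pos 9: 101000 XOR 110101 = 011101
  pos 10: 111010 XOR 110101 = 001111
  pos 12: 111100 XOR 110101 = 001001
Remainder (last 5 bits) = 01001. This is the CRC / FCS.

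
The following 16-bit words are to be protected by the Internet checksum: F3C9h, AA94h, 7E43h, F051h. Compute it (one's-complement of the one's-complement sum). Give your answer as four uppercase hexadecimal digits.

One's-complement addition (fold any carry out of bit 15 back into bit 0):
  0xF3C9 + 0xAA94 = 0x19E5D → wrap carry → 0x9E5E
  0x9E5E + 0x7E43 = 0x11CA1 → wrap carry → 0x1CA2
  0x1CA2 + 0xF051 = 0x10CF3 → wrap carry → 0x0CF4
One's-complement sum = 0x0CF4.
Checksum = ~0x0CF4 & 0xFFFF = 0xF30B.

F30B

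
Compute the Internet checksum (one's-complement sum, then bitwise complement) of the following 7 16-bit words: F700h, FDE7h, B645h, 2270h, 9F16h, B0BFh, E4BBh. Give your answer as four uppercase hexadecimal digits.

One's-complement addition (fold any carry out of bit 15 back into bit 0):
  0xF700 + 0xFDE7 = 0x1F4E7 → wrap carry → 0xF4E8
  0xF4E8 + 0xB645 = 0x1AB2D → wrap carry → 0xAB2E
  0xAB2E + 0x2270 = 0x0CD9E
  0xCD9E + 0x9F16 = 0x16CB4 → wrap carry → 0x6CB5
  0x6CB5 + 0xB0BF = 0x11D74 → wrap carry → 0x1D75
  0x1D75 + 0xE4BB = 0x10230 → wrap carry → 0x0231
One's-complement sum = 0x0231.
Checksum = ~0x0231 & 0xFFFF = 0xFDCE.

FDCE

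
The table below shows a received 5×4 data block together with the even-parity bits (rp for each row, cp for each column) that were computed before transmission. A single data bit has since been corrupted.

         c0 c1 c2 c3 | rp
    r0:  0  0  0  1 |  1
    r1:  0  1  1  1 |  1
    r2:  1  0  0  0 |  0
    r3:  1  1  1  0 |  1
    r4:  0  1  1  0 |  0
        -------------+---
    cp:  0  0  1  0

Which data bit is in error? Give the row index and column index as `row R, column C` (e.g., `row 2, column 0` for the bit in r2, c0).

row 2, column 1

Recompute each row's even parity and compare to rp:
  r0: data parity 1, sent rp 1 → ok
  r1: data parity 1, sent rp 1 → ok
  r2: data parity 1, sent rp 0 → mismatch
  r3: data parity 1, sent rp 1 → ok
  r4: data parity 0, sent rp 0 → ok
Recompute each column's even parity and compare to cp:
  c0: data parity 0, sent cp 0 → ok
  c1: data parity 1, sent cp 0 → mismatch
  c2: data parity 1, sent cp 1 → ok
  c3: data parity 0, sent cp 0 → ok
Exactly one row (r2) and one column (c1) fail → the flipped bit is at their intersection.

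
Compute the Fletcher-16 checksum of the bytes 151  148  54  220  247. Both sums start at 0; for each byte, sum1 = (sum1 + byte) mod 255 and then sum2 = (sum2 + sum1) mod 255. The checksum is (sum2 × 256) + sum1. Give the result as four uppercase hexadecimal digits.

9C37

Running sums (mod 255):
  after byte 0 (151): sum1=151, sum2=151
  after byte 1 (148): sum1=44, sum2=195
  after byte 2 (54): sum1=98, sum2=38
  after byte 3 (220): sum1=63, sum2=101
  after byte 4 (247): sum1=55, sum2=156
Checksum = sum2·256 + sum1 = 156·256 + 55 = 39991 = 0x9C37.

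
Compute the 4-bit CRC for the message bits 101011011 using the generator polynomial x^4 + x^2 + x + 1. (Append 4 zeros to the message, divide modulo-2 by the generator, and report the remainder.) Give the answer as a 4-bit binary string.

Append 4 zeros: 1010110110000. Divide by 10111 (XOR where the leading bit is 1):
  pos 0: 10101 XOR 10111 = 00010
  pos 3: 10101 XOR 10111 = 00010
  pos 6: 10100 XOR 10111 = 00011
Remainder (last 4 bits) = 1100. This is the CRC / FCS.

1100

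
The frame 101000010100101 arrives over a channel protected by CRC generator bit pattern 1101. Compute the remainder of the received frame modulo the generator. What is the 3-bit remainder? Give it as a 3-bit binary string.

Modulo-2 division of 101000010100101 by 1101:
  pos 0: 1010 XOR 1101 = 0111
  pos 1: 1110 XOR 1101 = 0011
  pos 3: 1100 XOR 1101 = 0001
  pos 6: 1101 XOR 1101 = 0000
Remainder = 101 (nonzero — an error is detected).

101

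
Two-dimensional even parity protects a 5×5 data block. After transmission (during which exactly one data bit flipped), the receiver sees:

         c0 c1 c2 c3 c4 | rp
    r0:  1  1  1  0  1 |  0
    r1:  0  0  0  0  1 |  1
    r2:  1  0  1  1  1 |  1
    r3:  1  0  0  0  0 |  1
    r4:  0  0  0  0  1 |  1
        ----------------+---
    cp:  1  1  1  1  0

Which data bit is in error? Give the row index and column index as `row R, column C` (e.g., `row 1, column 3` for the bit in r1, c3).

row 2, column 2

Recompute each row's even parity and compare to rp:
  r0: data parity 0, sent rp 0 → ok
  r1: data parity 1, sent rp 1 → ok
  r2: data parity 0, sent rp 1 → mismatch
  r3: data parity 1, sent rp 1 → ok
  r4: data parity 1, sent rp 1 → ok
Recompute each column's even parity and compare to cp:
  c0: data parity 1, sent cp 1 → ok
  c1: data parity 1, sent cp 1 → ok
  c2: data parity 0, sent cp 1 → mismatch
  c3: data parity 1, sent cp 1 → ok
  c4: data parity 0, sent cp 0 → ok
Exactly one row (r2) and one column (c2) fail → the flipped bit is at their intersection.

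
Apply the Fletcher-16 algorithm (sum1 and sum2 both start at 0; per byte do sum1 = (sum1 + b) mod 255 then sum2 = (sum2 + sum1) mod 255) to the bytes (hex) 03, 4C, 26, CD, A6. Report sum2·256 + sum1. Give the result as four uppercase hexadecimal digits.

F4E9

Running sums (mod 255):
  after byte 0 (03): sum1=3, sum2=3
  after byte 1 (4C): sum1=79, sum2=82
  after byte 2 (26): sum1=117, sum2=199
  after byte 3 (CD): sum1=67, sum2=11
  after byte 4 (A6): sum1=233, sum2=244
Checksum = sum2·256 + sum1 = 244·256 + 233 = 62697 = 0xF4E9.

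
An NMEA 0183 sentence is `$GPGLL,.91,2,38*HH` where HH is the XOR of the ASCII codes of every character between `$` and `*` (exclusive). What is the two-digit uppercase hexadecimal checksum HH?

63

XOR the ASCII codes of the payload characters:
  'G' = 0x47 → acc = 0x47
  'P' = 0x50 → acc = 0x17
  'G' = 0x47 → acc = 0x50
  'L' = 0x4C → acc = 0x1C
  'L' = 0x4C → acc = 0x50
  ',' = 0x2C → acc = 0x7C
  '.' = 0x2E → acc = 0x52
  '9' = 0x39 → acc = 0x6B
  '1' = 0x31 → acc = 0x5A
  ',' = 0x2C → acc = 0x76
  '2' = 0x32 → acc = 0x44
  ',' = 0x2C → acc = 0x68
  '3' = 0x33 → acc = 0x5B
  '8' = 0x38 → acc = 0x63
Checksum = 0x63.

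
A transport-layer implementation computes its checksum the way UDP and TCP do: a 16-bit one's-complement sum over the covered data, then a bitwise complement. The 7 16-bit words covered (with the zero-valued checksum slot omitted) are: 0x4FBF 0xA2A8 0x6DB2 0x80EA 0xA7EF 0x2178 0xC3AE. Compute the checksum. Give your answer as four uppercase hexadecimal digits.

91E4

One's-complement addition (fold any carry out of bit 15 back into bit 0):
  0x4FBF + 0xA2A8 = 0x0F267
  0xF267 + 0x6DB2 = 0x16019 → wrap carry → 0x601A
  0x601A + 0x80EA = 0x0E104
  0xE104 + 0xA7EF = 0x188F3 → wrap carry → 0x88F4
  0x88F4 + 0x2178 = 0x0AA6C
  0xAA6C + 0xC3AE = 0x16E1A → wrap carry → 0x6E1B
One's-complement sum = 0x6E1B.
Checksum = ~0x6E1B & 0xFFFF = 0x91E4.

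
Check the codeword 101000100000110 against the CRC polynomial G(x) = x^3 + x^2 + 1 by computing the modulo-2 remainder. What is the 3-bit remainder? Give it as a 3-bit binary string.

110

Modulo-2 division of 101000100000110 by 1101:
  pos 0: 1010 XOR 1101 = 0111
  pos 1: 1110 XOR 1101 = 0011
  pos 3: 1101 XOR 1101 = 0000
Remainder = 110 (nonzero — an error is detected).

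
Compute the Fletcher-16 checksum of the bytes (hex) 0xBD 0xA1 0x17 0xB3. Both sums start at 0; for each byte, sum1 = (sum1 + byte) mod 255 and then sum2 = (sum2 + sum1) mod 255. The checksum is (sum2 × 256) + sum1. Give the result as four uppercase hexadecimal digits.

BD2A

Running sums (mod 255):
  after byte 0 (0xBD): sum1=189, sum2=189
  after byte 1 (0xA1): sum1=95, sum2=29
  after byte 2 (0x17): sum1=118, sum2=147
  after byte 3 (0xB3): sum1=42, sum2=189
Checksum = sum2·256 + sum1 = 189·256 + 42 = 48426 = 0xBD2A.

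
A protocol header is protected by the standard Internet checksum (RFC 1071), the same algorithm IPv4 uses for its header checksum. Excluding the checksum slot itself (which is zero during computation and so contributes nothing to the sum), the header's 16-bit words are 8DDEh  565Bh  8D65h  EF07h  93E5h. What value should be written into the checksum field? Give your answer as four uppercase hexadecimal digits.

0B73

One's-complement addition (fold any carry out of bit 15 back into bit 0):
  0x8DDE + 0x565B = 0x0E439
  0xE439 + 0x8D65 = 0x1719E → wrap carry → 0x719F
  0x719F + 0xEF07 = 0x160A6 → wrap carry → 0x60A7
  0x60A7 + 0x93E5 = 0x0F48C
One's-complement sum = 0xF48C.
Checksum = ~0xF48C & 0xFFFF = 0x0B73.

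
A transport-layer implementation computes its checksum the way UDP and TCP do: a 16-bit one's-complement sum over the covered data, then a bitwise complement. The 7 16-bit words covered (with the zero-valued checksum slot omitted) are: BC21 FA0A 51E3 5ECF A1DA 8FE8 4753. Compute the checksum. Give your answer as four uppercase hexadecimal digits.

One's-complement addition (fold any carry out of bit 15 back into bit 0):
  0xBC21 + 0xFA0A = 0x1B62B → wrap carry → 0xB62C
  0xB62C + 0x51E3 = 0x1080F → wrap carry → 0x0810
  0x0810 + 0x5ECF = 0x066DF
  0x66DF + 0xA1DA = 0x108B9 → wrap carry → 0x08BA
  0x08BA + 0x8FE8 = 0x098A2
  0x98A2 + 0x4753 = 0x0DFF5
One's-complement sum = 0xDFF5.
Checksum = ~0xDFF5 & 0xFFFF = 0x200A.

200A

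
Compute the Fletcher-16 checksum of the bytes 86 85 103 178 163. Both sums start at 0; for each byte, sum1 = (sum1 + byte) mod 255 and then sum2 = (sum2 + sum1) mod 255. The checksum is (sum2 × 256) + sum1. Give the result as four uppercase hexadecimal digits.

4469

Running sums (mod 255):
  after byte 0 (86): sum1=86, sum2=86
  after byte 1 (85): sum1=171, sum2=2
  after byte 2 (103): sum1=19, sum2=21
  after byte 3 (178): sum1=197, sum2=218
  after byte 4 (163): sum1=105, sum2=68
Checksum = sum2·256 + sum1 = 68·256 + 105 = 17513 = 0x4469.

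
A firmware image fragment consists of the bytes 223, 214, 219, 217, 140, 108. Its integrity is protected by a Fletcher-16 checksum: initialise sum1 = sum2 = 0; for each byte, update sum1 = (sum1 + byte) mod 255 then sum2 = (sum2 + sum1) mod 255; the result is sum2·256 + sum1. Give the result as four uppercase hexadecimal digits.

F365

Running sums (mod 255):
  after byte 0 (223): sum1=223, sum2=223
  after byte 1 (214): sum1=182, sum2=150
  after byte 2 (219): sum1=146, sum2=41
  after byte 3 (217): sum1=108, sum2=149
  after byte 4 (140): sum1=248, sum2=142
  after byte 5 (108): sum1=101, sum2=243
Checksum = sum2·256 + sum1 = 243·256 + 101 = 62309 = 0xF365.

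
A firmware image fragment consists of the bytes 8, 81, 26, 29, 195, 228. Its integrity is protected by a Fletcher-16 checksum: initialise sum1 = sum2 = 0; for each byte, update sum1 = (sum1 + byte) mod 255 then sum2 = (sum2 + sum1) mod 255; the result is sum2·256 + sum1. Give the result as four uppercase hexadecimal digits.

Running sums (mod 255):
  after byte 0 (8): sum1=8, sum2=8
  after byte 1 (81): sum1=89, sum2=97
  after byte 2 (26): sum1=115, sum2=212
  after byte 3 (29): sum1=144, sum2=101
  after byte 4 (195): sum1=84, sum2=185
  after byte 5 (228): sum1=57, sum2=242
Checksum = sum2·256 + sum1 = 242·256 + 57 = 62009 = 0xF239.

F239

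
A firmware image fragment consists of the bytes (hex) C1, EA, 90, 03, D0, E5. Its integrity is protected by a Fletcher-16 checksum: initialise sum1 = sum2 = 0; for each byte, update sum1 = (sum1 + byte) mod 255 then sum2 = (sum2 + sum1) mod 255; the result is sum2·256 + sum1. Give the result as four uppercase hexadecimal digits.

F3F6

Running sums (mod 255):
  after byte 0 (C1): sum1=193, sum2=193
  after byte 1 (EA): sum1=172, sum2=110
  after byte 2 (90): sum1=61, sum2=171
  after byte 3 (03): sum1=64, sum2=235
  after byte 4 (D0): sum1=17, sum2=252
  after byte 5 (E5): sum1=246, sum2=243
Checksum = sum2·256 + sum1 = 243·256 + 246 = 62454 = 0xF3F6.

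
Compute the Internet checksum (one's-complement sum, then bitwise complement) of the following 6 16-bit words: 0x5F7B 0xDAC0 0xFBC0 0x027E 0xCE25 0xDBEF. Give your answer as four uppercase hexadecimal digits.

One's-complement addition (fold any carry out of bit 15 back into bit 0):
  0x5F7B + 0xDAC0 = 0x13A3B → wrap carry → 0x3A3C
  0x3A3C + 0xFBC0 = 0x135FC → wrap carry → 0x35FD
  0x35FD + 0x027E = 0x0387B
  0x387B + 0xCE25 = 0x106A0 → wrap carry → 0x06A1
  0x06A1 + 0xDBEF = 0x0E290
One's-complement sum = 0xE290.
Checksum = ~0xE290 & 0xFFFF = 0x1D6F.

1D6F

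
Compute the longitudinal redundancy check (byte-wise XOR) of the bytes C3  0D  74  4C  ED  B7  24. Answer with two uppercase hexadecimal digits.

XOR the bytes together:
  start with 0xC3
  0xC3 ⊕ 0x0D = 0xCE
  0xCE ⊕ 0x74 = 0xBA
  0xBA ⊕ 0x4C = 0xF6
  0xF6 ⊕ 0xED = 0x1B
  0x1B ⊕ 0xB7 = 0xAC
  0xAC ⊕ 0x24 = 0x88

88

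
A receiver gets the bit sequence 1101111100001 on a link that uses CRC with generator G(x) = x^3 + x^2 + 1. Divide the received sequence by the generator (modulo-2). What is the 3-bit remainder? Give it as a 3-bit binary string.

111

Modulo-2 division of 1101111100001 by 1101:
  pos 0: 1101 XOR 1101 = 0000
  pos 4: 1111 XOR 1101 = 0010
  pos 6: 1000 XOR 1101 = 0101
  pos 7: 1010 XOR 1101 = 0111
  pos 8: 1110 XOR 1101 = 0011
Remainder = 111 (nonzero — an error is detected).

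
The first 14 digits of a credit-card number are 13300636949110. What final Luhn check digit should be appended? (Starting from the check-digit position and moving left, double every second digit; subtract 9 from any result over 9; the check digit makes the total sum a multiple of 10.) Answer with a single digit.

Partial digits right→left: 0 1 1 9 4 9 6 3 6 0 0 3 3 1
Double every second digit counting from the check-digit position (so the 1st, 3rd, 5th, ... of the partial from the right).
  doubled (with −9 where >9): 0 2 8 3 3 0 6 → sum 22
  kept as-is: 1 9 9 3 0 3 1 → sum 26
Total = 22 + 26 = 48.
Check digit = (10 − (48 mod 10)) mod 10 = 2.

2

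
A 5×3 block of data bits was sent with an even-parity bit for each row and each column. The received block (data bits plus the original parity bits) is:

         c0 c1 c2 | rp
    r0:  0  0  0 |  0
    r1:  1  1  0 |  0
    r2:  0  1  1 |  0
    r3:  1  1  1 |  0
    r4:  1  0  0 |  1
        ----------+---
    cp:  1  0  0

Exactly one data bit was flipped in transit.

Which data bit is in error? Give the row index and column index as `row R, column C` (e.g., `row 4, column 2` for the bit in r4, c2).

Recompute each row's even parity and compare to rp:
  r0: data parity 0, sent rp 0 → ok
  r1: data parity 0, sent rp 0 → ok
  r2: data parity 0, sent rp 0 → ok
  r3: data parity 1, sent rp 0 → mismatch
  r4: data parity 1, sent rp 1 → ok
Recompute each column's even parity and compare to cp:
  c0: data parity 1, sent cp 1 → ok
  c1: data parity 1, sent cp 0 → mismatch
  c2: data parity 0, sent cp 0 → ok
Exactly one row (r3) and one column (c1) fail → the flipped bit is at their intersection.

row 3, column 1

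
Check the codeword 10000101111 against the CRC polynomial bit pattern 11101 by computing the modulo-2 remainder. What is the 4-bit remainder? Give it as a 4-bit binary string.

Modulo-2 division of 10000101111 by 11101:
  pos 0: 10000 XOR 11101 = 01101
  pos 1: 11011 XOR 11101 = 00110
  pos 3: 11001 XOR 11101 = 00100
  pos 5: 10011 XOR 11101 = 01110
  pos 6: 11101 XOR 11101 = 00000
Remainder = 0000 (zero — the frame passes the CRC check).

0000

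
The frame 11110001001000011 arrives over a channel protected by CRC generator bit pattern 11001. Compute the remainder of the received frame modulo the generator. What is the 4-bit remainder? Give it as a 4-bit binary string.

Modulo-2 division of 11110001001000011 by 11001:
  pos 0: 11110 XOR 11001 = 00111
  pos 2: 11100 XOR 11001 = 00101
  pos 4: 10110 XOR 11001 = 01111
  pos 5: 11110 XOR 11001 = 00111
  pos 7: 11110 XOR 11001 = 00111
  pos 9: 11100 XOR 11001 = 00101
  pos 11: 10101 XOR 11001 = 01100
  pos 12: 11001 XOR 11001 = 00000
Remainder = 0000 (zero — the frame passes the CRC check).

0000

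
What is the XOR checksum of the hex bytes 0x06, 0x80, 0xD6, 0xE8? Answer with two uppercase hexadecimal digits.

XOR the bytes together:
  start with 0x06
  0x06 ⊕ 0x80 = 0x86
  0x86 ⊕ 0xD6 = 0x50
  0x50 ⊕ 0xE8 = 0xB8

B8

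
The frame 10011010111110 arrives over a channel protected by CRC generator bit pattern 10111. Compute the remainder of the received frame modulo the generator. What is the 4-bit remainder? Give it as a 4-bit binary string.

0001

Modulo-2 division of 10011010111110 by 10111:
  pos 0: 10011 XOR 10111 = 00100
  pos 2: 10001 XOR 10111 = 00110
  pos 4: 11001 XOR 10111 = 01110
  pos 5: 11101 XOR 10111 = 01010
  pos 6: 10101 XOR 10111 = 00010
  pos 9: 10110 XOR 10111 = 00001
Remainder = 0001 (nonzero — an error is detected).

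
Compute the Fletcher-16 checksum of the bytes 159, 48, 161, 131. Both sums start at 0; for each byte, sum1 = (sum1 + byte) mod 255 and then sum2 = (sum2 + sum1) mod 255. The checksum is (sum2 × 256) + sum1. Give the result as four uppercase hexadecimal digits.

Running sums (mod 255):
  after byte 0 (159): sum1=159, sum2=159
  after byte 1 (48): sum1=207, sum2=111
  after byte 2 (161): sum1=113, sum2=224
  after byte 3 (131): sum1=244, sum2=213
Checksum = sum2·256 + sum1 = 213·256 + 244 = 54772 = 0xD5F4.

D5F4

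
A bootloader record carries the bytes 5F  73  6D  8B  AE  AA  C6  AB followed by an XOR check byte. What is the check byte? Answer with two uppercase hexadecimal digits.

A3

XOR the bytes together:
  start with 0x5F
  0x5F ⊕ 0x73 = 0x2C
  0x2C ⊕ 0x6D = 0x41
  0x41 ⊕ 0x8B = 0xCA
  0xCA ⊕ 0xAE = 0x64
  0x64 ⊕ 0xAA = 0xCE
  0xCE ⊕ 0xC6 = 0x08
  0x08 ⊕ 0xAB = 0xA3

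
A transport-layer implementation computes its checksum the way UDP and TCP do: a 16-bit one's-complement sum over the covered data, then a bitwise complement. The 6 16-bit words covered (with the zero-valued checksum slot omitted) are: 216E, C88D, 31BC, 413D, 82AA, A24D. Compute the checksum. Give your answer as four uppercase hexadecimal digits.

One's-complement addition (fold any carry out of bit 15 back into bit 0):
  0x216E + 0xC88D = 0x0E9FB
  0xE9FB + 0x31BC = 0x11BB7 → wrap carry → 0x1BB8
  0x1BB8 + 0x413D = 0x05CF5
  0x5CF5 + 0x82AA = 0x0DF9F
  0xDF9F + 0xA24D = 0x181EC → wrap carry → 0x81ED
One's-complement sum = 0x81ED.
Checksum = ~0x81ED & 0xFFFF = 0x7E12.

7E12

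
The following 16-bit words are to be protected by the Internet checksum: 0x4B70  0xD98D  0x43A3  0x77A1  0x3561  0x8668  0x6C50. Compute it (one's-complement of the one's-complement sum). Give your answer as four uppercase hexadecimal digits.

One's-complement addition (fold any carry out of bit 15 back into bit 0):
  0x4B70 + 0xD98D = 0x124FD → wrap carry → 0x24FE
  0x24FE + 0x43A3 = 0x068A1
  0x68A1 + 0x77A1 = 0x0E042
  0xE042 + 0x3561 = 0x115A3 → wrap carry → 0x15A4
  0x15A4 + 0x8668 = 0x09C0C
  0x9C0C + 0x6C50 = 0x1085C → wrap carry → 0x085D
One's-complement sum = 0x085D.
Checksum = ~0x085D & 0xFFFF = 0xF7A2.

F7A2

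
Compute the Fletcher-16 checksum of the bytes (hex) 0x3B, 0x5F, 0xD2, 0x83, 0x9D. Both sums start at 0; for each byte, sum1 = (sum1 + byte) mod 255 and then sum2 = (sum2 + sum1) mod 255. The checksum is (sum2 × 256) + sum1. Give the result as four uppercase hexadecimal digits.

Running sums (mod 255):
  after byte 0 (0x3B): sum1=59, sum2=59
  after byte 1 (0x5F): sum1=154, sum2=213
  after byte 2 (0xD2): sum1=109, sum2=67
  after byte 3 (0x83): sum1=240, sum2=52
  after byte 4 (0x9D): sum1=142, sum2=194
Checksum = sum2·256 + sum1 = 194·256 + 142 = 49806 = 0xC28E.

C28E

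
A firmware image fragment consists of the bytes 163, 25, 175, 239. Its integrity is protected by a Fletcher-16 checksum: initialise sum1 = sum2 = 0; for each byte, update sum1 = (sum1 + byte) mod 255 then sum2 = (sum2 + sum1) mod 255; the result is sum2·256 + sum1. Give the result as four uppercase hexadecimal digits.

Running sums (mod 255):
  after byte 0 (163): sum1=163, sum2=163
  after byte 1 (25): sum1=188, sum2=96
  after byte 2 (175): sum1=108, sum2=204
  after byte 3 (239): sum1=92, sum2=41
Checksum = sum2·256 + sum1 = 41·256 + 92 = 10588 = 0x295C.

295C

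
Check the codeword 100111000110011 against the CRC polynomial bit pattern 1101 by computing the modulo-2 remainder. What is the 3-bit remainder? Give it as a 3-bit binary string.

Modulo-2 division of 100111000110011 by 1101:
  pos 0: 1001 XOR 1101 = 0100
  pos 1: 1001 XOR 1101 = 0100
  pos 2: 1001 XOR 1101 = 0100
  pos 3: 1000 XOR 1101 = 0101
  pos 4: 1010 XOR 1101 = 0111
  pos 5: 1110 XOR 1101 = 0011
  pos 7: 1111 XOR 1101 = 0010
  pos 9: 1000 XOR 1101 = 0101
  pos 10: 1011 XOR 1101 = 0110
  pos 11: 1101 XOR 1101 = 0000
Remainder = 000 (zero — the frame passes the CRC check).

000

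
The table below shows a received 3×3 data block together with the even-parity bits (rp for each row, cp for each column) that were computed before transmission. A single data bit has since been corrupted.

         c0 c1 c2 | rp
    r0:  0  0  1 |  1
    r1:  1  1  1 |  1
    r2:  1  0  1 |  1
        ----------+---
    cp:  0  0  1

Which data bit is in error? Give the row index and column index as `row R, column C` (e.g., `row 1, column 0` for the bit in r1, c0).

Recompute each row's even parity and compare to rp:
  r0: data parity 1, sent rp 1 → ok
  r1: data parity 1, sent rp 1 → ok
  r2: data parity 0, sent rp 1 → mismatch
Recompute each column's even parity and compare to cp:
  c0: data parity 0, sent cp 0 → ok
  c1: data parity 1, sent cp 0 → mismatch
  c2: data parity 1, sent cp 1 → ok
Exactly one row (r2) and one column (c1) fail → the flipped bit is at their intersection.

row 2, column 1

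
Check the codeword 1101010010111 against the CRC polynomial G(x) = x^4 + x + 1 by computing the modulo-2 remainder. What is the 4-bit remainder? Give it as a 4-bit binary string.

0100

Modulo-2 division of 1101010010111 by 10011:
  pos 0: 11010 XOR 10011 = 01001
  pos 1: 10011 XOR 10011 = 00000
  pos 8: 10111 XOR 10011 = 00100
Remainder = 0100 (nonzero — an error is detected).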